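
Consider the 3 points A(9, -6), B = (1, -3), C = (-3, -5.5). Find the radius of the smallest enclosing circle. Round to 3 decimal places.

Side lengths²: AB² = 73, AC² = 144.25, BC² = 22.25.
Since AC² = 144.25 ≥ 73 + 22.25 = 95.25, the angle opposite AC is not acute, so the smallest enclosing circle has AC as diameter.
Centre = midpoint of AC = (3, -5.75), r² = 144.25/4 = 36.0625.
r = √(36.0625) ≈ 6.005.

6.005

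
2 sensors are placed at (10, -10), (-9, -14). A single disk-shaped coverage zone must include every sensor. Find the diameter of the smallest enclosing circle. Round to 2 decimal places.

19.42

The smallest circle enclosing two points has them as diameter endpoints.
Centre = midpoint = (0.5, -12); r² = |(10, -10)−(-9, -14)|²/4 = 377/4 = 94.25.
Diameter = 2r = 2√(94.25) ≈ 19.42.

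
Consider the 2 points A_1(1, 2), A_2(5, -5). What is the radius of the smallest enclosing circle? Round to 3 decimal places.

4.031

The smallest circle enclosing two points has them as diameter endpoints.
Centre = midpoint = (3, -1.5); r² = |A_1A_2|²/4 = 65/4 = 16.25.
r = √(16.25) ≈ 4.031.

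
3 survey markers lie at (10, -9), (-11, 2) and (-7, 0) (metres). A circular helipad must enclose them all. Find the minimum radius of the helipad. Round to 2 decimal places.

Call the three points A, B, C in the order given.
Side lengths²: AB² = 562, AC² = 370, BC² = 20.
Since AB² = 562 ≥ 370 + 20 = 390, the angle opposite AB is not acute, so the smallest enclosing circle has AB as diameter.
Centre = midpoint of AB = (-0.5, -3.5), r² = 562/4 = 140.5.
r = √(140.5) ≈ 11.85.

11.85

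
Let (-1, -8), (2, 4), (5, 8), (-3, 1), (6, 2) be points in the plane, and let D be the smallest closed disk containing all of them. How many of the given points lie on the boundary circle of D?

By Welzl's lemma the MEC is supported by two points (diametrically opposite) or three points (on a circumcircle).
The farthest pair is (-1, -8)–(5, 8) with squared distance 292. The circle on this segment as diameter has centre (2, 0) and r² = 292/4 = 73.
Check (2, 4): distance² to centre = 16 ≤ 73, so it lies inside.
All remaining points lie in this disk, and no smaller disk contains both endpoints, so this is the minimum enclosing circle.
The points at distance exactly r from the centre are (-1, -8), (5, 8) — 2 points.

2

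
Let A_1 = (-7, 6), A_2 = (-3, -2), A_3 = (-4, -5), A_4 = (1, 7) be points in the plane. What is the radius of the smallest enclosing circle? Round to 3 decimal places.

6.566

A smallest enclosing disk is always determined by at most three of the input points on its boundary.
The minimum enclosing circle is determined by three boundary points: A_1, A_3, A_4.
Their circumcentre is (-33/14, 19/14) with r² = 4225/98.
The farthest remaining point A_2 is at distance² 1145/98 ≤ 4225/98.
r = √(4225/98) ≈ 6.566.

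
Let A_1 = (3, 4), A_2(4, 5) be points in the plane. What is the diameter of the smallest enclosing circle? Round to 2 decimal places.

The smallest circle enclosing two points has them as diameter endpoints.
Centre = midpoint = (3.5, 4.5); r² = |A_1A_2|²/4 = 2/4 = 0.5.
Diameter = 2r = 2√(0.5) ≈ 1.41.

1.41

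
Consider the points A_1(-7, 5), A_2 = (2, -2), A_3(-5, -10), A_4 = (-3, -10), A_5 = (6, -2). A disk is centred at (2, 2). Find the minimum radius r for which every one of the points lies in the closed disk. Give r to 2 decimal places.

The required radius is the distance from (2, 2) to the farthest point.
Squared distances: 90, 16, 193, 169, 32.
Maximum is 193, attained at A_3.
r = √193 ≈ 13.89.

13.89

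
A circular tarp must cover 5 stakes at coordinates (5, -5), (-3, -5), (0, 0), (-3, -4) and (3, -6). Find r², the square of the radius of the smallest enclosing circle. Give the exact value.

17

The minimum enclosing circle of a finite set is fixed by two of the points (as a diameter) or three (as a circumcircle).
The minimum enclosing circle is determined by three boundary points: (5, -5), (-3, -5), (0, 0).
Their circumcentre is (1, -4) with r² = 17.
The farthest remaining point (-3, -4) is at distance² 16 ≤ 17.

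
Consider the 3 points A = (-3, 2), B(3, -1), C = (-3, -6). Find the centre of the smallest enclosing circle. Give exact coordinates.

(-1.25, -2)

Side lengths²: AB² = 45, AC² = 64, BC² = 61.
Since AC² = 64 < 61 + 45 = 106, the triangle is acute, so the smallest enclosing circle is the circumcircle.
Circumcentre = (-1.25, -2), r² = 19.0625.
Centre = (-1.25, -2).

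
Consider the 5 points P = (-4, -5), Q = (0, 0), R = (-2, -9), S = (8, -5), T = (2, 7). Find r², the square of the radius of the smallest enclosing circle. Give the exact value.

2465/36

The minimum enclosing circle of a finite set is fixed by two of the points (as a diameter) or three (as a circumcircle).
The minimum enclosing circle is determined by three boundary points: R, S, T.
Their circumcentre is (2/3, -7/6) with r² = 2465/36.
The farthest remaining point P is at distance² 1313/36 ≤ 2465/36.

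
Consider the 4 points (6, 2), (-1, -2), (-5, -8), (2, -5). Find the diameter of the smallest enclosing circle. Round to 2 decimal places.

The minimum enclosing circle of a finite set is fixed by two of the points (as a diameter) or three (as a circumcircle).
The farthest pair is (6, 2)–(-5, -8) with squared distance 221. The circle on this segment as diameter has centre (0.5, -3) and r² = 221/4 = 55.25.
Check (-1, -2): distance² to centre = 3.25 ≤ 55.25, so it lies inside.
All remaining points lie in this disk, and no smaller disk contains both endpoints, so this is the minimum enclosing circle.
Diameter = 2r = 2√(55.25) ≈ 14.87.

14.87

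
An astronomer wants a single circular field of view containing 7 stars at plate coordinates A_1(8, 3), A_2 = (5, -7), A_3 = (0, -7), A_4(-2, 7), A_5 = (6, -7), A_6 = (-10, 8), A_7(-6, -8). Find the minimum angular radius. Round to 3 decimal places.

10.966

A smallest enclosing disk is always determined by at most three of the input points on its boundary.
The farthest pair is A_5–A_6 with squared distance 481. The circle on this segment as diameter has centre (-2, 0.5) and r² = 481/4 = 120.25.
Check A_1: distance² to centre = 106.25 ≤ 120.25, so it lies inside.
All remaining points lie in this disk, and no smaller disk contains both endpoints, so this is the minimum enclosing circle.
r = √(120.25) ≈ 10.966.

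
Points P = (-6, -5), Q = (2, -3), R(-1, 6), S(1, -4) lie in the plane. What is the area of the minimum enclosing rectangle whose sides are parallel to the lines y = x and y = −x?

96

In coordinates u = x + y, v = x − y the rectangle is axis-aligned; the map (x,y)→(u,v) scales areas by 2.
u-values: -11, -1, 5, -3; range = 5 − (-11) = 16.
v-values: -1, 5, -7, 5; range = 5 − (-7) = 12.
Area = (16 × 12) / 2 = 96.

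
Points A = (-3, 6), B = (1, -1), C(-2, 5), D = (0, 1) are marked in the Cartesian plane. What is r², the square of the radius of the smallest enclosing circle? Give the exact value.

By Welzl's lemma the MEC is supported by two points (diametrically opposite) or three points (on a circumcircle).
The farthest pair is A–B with squared distance 65. The circle on this segment as diameter has centre (-1, 2.5) and r² = 65/4 = 16.25.
Check C: distance² to centre = 7.25 ≤ 16.25, so it lies inside.
All remaining points lie in this disk, and no smaller disk contains both endpoints, so this is the minimum enclosing circle.

16.25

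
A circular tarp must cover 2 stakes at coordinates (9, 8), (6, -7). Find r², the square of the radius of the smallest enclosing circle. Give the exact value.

58.5

The smallest circle enclosing two points has them as diameter endpoints.
Centre = midpoint = (7.5, 0.5); r² = |(9, 8)−(6, -7)|²/4 = 234/4 = 58.5.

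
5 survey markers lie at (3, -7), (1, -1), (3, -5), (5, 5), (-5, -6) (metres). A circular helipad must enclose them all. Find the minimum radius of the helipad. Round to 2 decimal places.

A smallest enclosing disk is always determined by at most three of the input points on its boundary.
The farthest pair is (5, 5)–(-5, -6) with squared distance 221. The circle on this segment as diameter has centre (0, -0.5) and r² = 221/4 = 55.25.
Check (3, -7): distance² to centre = 51.25 ≤ 55.25, so it lies inside.
All remaining points lie in this disk, and no smaller disk contains both endpoints, so this is the minimum enclosing circle.
r = √(55.25) ≈ 7.43.

7.43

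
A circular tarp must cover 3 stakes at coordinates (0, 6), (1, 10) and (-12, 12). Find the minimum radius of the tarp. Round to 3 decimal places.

6.737

Call the three points A, B, C in the order given.
Side lengths²: AB² = 17, AC² = 180, BC² = 173.
Since AC² = 180 < 173 + 17 = 190, the triangle is acute, so the smallest enclosing circle is the circumcircle.
Circumcentre = (-103/18, 86/9), r² = 14705/324.
r = √(14705/324) ≈ 6.737.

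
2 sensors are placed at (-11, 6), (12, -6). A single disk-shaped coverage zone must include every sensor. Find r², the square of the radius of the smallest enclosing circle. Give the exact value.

The smallest circle enclosing two points has them as diameter endpoints.
Centre = midpoint = (0.5, 0); r² = |(-11, 6)−(12, -6)|²/4 = 673/4 = 168.25.

168.25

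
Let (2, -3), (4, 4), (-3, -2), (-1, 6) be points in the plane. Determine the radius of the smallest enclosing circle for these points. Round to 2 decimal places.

The minimum enclosing circle is determined by three boundary points: (2, -3), (-3, -2), (-1, 6).
Their circumcentre is (2/7, 10/7) with r² = 1105/49.
The farthest remaining point (4, 4) is at distance² 1000/49 ≤ 1105/49.
r = √(1105/49) ≈ 4.75.

4.75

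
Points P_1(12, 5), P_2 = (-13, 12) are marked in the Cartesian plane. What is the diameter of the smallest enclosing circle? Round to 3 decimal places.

The smallest circle enclosing two points has them as diameter endpoints.
Centre = midpoint = (-0.5, 8.5); r² = |P_1P_2|²/4 = 674/4 = 168.5.
Diameter = 2r = 2√(168.5) ≈ 25.962.

25.962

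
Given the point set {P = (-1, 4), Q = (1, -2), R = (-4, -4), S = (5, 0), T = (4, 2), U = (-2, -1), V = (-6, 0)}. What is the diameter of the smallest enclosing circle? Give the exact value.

The minimum enclosing circle of a finite set is fixed by two of the points (as a diameter) or three (as a circumcircle).
The farthest pair is S–V with squared distance 121. The circle on this segment as diameter has centre (-0.5, 0) and r² = 121/4 = 30.25.
Check P: distance² to centre = 16.25 ≤ 30.25, so it lies inside.
All remaining points lie in this disk, and no smaller disk contains both endpoints, so this is the minimum enclosing circle.
Diameter = 2r = 2√(30.25) = 11.

11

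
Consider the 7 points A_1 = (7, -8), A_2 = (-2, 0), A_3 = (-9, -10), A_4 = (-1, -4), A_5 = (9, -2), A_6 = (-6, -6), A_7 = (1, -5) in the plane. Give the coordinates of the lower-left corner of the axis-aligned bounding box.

(-9, -10)

x-range [-9, 9], y-range [-10, 0].
The lower-left corner is (-9, -10).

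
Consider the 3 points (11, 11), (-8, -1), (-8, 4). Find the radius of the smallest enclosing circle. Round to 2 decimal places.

Call the three points A, B, C in the order given.
Side lengths²: AB² = 505, AC² = 410, BC² = 25.
Since AB² = 505 ≥ 410 + 25 = 435, the angle opposite AB is not acute, so the smallest enclosing circle has AB as diameter.
Centre = midpoint of AB = (1.5, 5), r² = 505/4 = 126.25.
r = √(126.25) ≈ 11.24.

11.24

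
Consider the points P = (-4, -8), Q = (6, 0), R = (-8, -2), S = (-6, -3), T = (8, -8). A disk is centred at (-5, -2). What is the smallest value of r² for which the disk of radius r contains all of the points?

205

The required radius is the distance from (-5, -2) to the farthest point.
Squared distances: 37, 125, 9, 2, 205.
Maximum is 205, attained at T.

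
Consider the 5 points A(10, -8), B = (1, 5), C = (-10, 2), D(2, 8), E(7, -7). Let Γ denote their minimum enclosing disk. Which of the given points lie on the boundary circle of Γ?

The minimum enclosing circle of a finite set is fixed by two of the points (as a diameter) or three (as a circumcircle).
The farthest pair is A–C with squared distance 500. The circle on this segment as diameter has centre (0, -3) and r² = 500/4 = 125.
Check B: distance² to centre = 65 ≤ 125, so it lies inside.
All remaining points lie in this disk, and no smaller disk contains both endpoints, so this is the minimum enclosing circle.
The points at distance exactly r from the centre are A, C, D — 3 points.

A, C, D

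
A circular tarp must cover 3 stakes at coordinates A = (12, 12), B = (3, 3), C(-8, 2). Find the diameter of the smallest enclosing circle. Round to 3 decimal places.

Side lengths²: AB² = 162, AC² = 500, BC² = 122.
Since AC² = 500 ≥ 162 + 122 = 284, the angle opposite AC is not acute, so the smallest enclosing circle has AC as diameter.
Centre = midpoint of AC = (2, 7), r² = 500/4 = 125.
Diameter = 2r = 2√125 ≈ 22.361.

22.361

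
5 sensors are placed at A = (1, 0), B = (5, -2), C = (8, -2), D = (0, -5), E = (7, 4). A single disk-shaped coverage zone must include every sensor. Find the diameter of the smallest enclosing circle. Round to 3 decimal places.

11.402

A smallest enclosing disk is always determined by at most three of the input points on its boundary.
The farthest pair is D–E with squared distance 130. The circle on this segment as diameter has centre (3.5, -0.5) and r² = 130/4 = 32.5.
Check A: distance² to centre = 6.5 ≤ 32.5, so it lies inside.
All remaining points lie in this disk, and no smaller disk contains both endpoints, so this is the minimum enclosing circle.
Diameter = 2r = 2√(32.5) ≈ 11.402.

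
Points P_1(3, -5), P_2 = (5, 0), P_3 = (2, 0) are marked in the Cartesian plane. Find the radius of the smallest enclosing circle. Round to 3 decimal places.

2.746

Side lengths²: P_1P_2² = 29, P_1P_3² = 26, P_2P_3² = 9.
Since P_1P_2² = 29 < 26 + 9 = 35, the triangle is acute, so the smallest enclosing circle is the circumcircle.
Circumcentre = (3.5, -2.3), r² = 7.54.
r = √(7.54) ≈ 2.746.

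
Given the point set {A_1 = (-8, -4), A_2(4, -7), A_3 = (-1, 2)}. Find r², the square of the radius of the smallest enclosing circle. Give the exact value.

Side lengths²: A_1A_2² = 153, A_1A_3² = 85, A_2A_3² = 106.
Since A_1A_2² = 153 < 106 + 85 = 191, the triangle is acute, so the smallest enclosing circle is the circumcircle.
Circumcentre = (-105/62, -265/62), r² = 76585/1922.

76585/1922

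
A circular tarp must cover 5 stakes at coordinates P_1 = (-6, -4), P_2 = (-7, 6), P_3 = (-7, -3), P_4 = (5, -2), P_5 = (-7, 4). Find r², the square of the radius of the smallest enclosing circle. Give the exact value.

1885/36

A smallest enclosing disk is always determined by at most three of the input points on its boundary.
The minimum enclosing circle is determined by three boundary points: P_2, P_3, P_4.
Their circumcentre is (-4/3, 1.5) with r² = 1885/36.
The farthest remaining point P_1 is at distance² 1873/36 ≤ 1885/36.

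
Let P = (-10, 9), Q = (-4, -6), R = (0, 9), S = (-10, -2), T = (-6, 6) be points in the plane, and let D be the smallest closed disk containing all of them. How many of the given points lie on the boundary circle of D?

3

The minimum enclosing circle of a finite set is fixed by two of the points (as a diameter) or three (as a circumcircle).
The minimum enclosing circle is determined by three boundary points: P, Q, R.
Their circumcentre is (-5, 2.3) with r² = 69.89.
The farthest remaining point S is at distance² 43.49 ≤ 69.89.
The points at distance exactly r from the centre are P, Q, R — 3 points.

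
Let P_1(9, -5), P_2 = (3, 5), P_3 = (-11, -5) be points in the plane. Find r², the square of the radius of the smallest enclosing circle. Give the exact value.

Side lengths²: P_1P_2² = 136, P_1P_3² = 400, P_2P_3² = 296.
Since P_1P_3² = 400 < 296 + 136 = 432, the triangle is acute, so the smallest enclosing circle is the circumcircle.
Circumcentre = (-1, -4.2), r² = 100.64.

100.64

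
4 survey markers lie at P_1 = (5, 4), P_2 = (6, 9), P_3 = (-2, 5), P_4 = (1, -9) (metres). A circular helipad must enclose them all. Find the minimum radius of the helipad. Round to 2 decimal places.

The farthest pair is P_2–P_4 with squared distance 349. The circle on this segment as diameter has centre (3.5, 0) and r² = 349/4 = 87.25.
Check P_1: distance² to centre = 18.25 ≤ 87.25, so it lies inside.
All remaining points lie in this disk, and no smaller disk contains both endpoints, so this is the minimum enclosing circle.
r = √(87.25) ≈ 9.34.

9.34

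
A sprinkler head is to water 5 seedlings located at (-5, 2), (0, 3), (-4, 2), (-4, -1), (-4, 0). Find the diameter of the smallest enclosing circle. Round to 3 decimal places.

A smallest enclosing disk is always determined by at most three of the input points on its boundary.
The minimum enclosing circle is determined by three boundary points: (-5, 2), (0, 3), (-4, -1).
Their circumcentre is (-2.25, 1.25) with r² = 8.125.
The farthest remaining point (-4, 0) is at distance² 4.625 ≤ 8.125.
Diameter = 2r = 2√(8.125) ≈ 5.701.

5.701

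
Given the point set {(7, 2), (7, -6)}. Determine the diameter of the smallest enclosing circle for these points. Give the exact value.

8

The smallest circle enclosing two points has them as diameter endpoints.
Centre = midpoint = (7, -2); r² = |(7, 2)−(7, -6)|²/4 = 64/4 = 16.
Diameter = 2r = 2√16 = 8.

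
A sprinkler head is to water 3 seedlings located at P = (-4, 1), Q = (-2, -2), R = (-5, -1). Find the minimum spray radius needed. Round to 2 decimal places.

Side lengths²: PQ² = 13, PR² = 5, QR² = 10.
Since PQ² = 13 < 10 + 5 = 15, the triangle is acute, so the smallest enclosing circle is the circumcircle.
Circumcentre = (-45/14, -9/14), r² = 325/98.
r = √(325/98) ≈ 1.82.

1.82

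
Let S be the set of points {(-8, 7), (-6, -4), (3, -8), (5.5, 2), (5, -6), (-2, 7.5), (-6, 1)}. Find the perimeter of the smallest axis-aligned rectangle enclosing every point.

Width = max x − min x = 5.5 − (-8) = 13.5.
Height = max y − min y = 7.5 − (-8) = 15.5.
Perimeter = 2(13.5 + 15.5) = 58.

58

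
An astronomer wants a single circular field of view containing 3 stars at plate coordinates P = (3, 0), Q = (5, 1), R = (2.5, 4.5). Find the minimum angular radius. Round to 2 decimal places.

Side lengths²: PQ² = 5, PR² = 20.5, QR² = 18.5.
Since PR² = 20.5 < 18.5 + 5 = 23.5, the triangle is acute, so the smallest enclosing circle is the circumcircle.
Circumcentre = (59/19, 87/38), r² = 7585/1444.
r = √(7585/1444) ≈ 2.29.

2.29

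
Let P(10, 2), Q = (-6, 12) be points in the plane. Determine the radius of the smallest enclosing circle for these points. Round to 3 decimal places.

9.434

The smallest circle enclosing two points has them as diameter endpoints.
Centre = midpoint = (2, 7); r² = |PQ|²/4 = 356/4 = 89.
r = √89 ≈ 9.434.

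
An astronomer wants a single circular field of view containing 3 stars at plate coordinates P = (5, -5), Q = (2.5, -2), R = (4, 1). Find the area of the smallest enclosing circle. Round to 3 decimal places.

Side lengths²: PQ² = 15.25, PR² = 37, QR² = 11.25.
Since PR² = 37 ≥ 15.25 + 11.25 = 26.5, the angle opposite PR is not acute, so the smallest enclosing circle has PR as diameter.
Centre = midpoint of PR = (4.5, -2), r² = 37/4 = 9.25.
Area = π·r² = π·9.25 ≈ 29.060.

29.060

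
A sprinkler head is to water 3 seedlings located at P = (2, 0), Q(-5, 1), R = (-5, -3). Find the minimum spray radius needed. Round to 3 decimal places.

Side lengths²: PQ² = 50, PR² = 58, QR² = 16.
Since PR² = 58 < 50 + 16 = 66, the triangle is acute, so the smallest enclosing circle is the circumcircle.
Circumcentre = (-12/7, -1), r² = 725/49.
r = √(725/49) ≈ 3.847.

3.847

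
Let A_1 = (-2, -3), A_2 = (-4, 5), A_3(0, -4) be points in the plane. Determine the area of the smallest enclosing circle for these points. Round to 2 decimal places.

76.18

Side lengths²: A_1A_2² = 68, A_1A_3² = 5, A_2A_3² = 97.
Since A_2A_3² = 97 ≥ 68 + 5 = 73, the angle opposite A_2A_3 is not acute, so the smallest enclosing circle has A_2A_3 as diameter.
Centre = midpoint of A_2A_3 = (-2, 0.5), r² = 97/4 = 24.25.
Area = π·r² = π·24.25 ≈ 76.18.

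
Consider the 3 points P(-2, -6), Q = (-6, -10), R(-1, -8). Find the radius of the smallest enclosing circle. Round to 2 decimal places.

Side lengths²: PQ² = 32, PR² = 5, QR² = 29.
Since PQ² = 32 < 29 + 5 = 34, the triangle is acute, so the smallest enclosing circle is the circumcircle.
Circumcentre = (-23/6, -49/6), r² = 145/18.
r = √(145/18) ≈ 2.84.

2.84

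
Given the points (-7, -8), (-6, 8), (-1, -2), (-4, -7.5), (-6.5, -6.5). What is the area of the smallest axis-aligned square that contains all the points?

256

The bounding box has width 6 and height 16.
An axis-aligned square enclosing the set must have side ≥ max(width, height).
So the minimum side is max(6, 16) = 16.
Area = 16² = 256.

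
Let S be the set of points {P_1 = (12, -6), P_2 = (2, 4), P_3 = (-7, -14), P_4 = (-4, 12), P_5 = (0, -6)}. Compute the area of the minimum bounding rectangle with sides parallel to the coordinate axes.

x ranges over [-7, 12], width 19.
y ranges over [-14, 12], height 26.
Area = 19 × 26 = 494.

494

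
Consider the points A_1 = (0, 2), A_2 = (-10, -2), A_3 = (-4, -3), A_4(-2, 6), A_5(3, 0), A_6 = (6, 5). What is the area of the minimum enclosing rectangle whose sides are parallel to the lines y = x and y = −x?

126.5

In coordinates u = x + y, v = x − y the rectangle is axis-aligned; the map (x,y)→(u,v) scales areas by 2.
u-values: 2, -12, -7, 4, 3, 11; range = 11 − (-12) = 23.
v-values: -2, -8, -1, -8, 3, 1; range = 3 − (-8) = 11.
Area = (23 × 11) / 2 = 126.5.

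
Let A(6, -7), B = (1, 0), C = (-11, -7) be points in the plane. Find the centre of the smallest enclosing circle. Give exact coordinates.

Side lengths²: AB² = 74, AC² = 289, BC² = 193.
Since AC² = 289 ≥ 193 + 74 = 267, the angle opposite AC is not acute, so the smallest enclosing circle has AC as diameter.
Centre = midpoint of AC = (-2.5, -7), r² = 289/4 = 72.25.
Centre = (-2.5, -7).

(-2.5, -7)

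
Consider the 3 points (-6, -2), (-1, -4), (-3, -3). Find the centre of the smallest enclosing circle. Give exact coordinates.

(-3.5, -3)

Call the three points A, B, C in the order given.
Side lengths²: AB² = 29, AC² = 10, BC² = 5.
Since AB² = 29 ≥ 10 + 5 = 15, the angle opposite AB is not acute, so the smallest enclosing circle has AB as diameter.
Centre = midpoint of AB = (-3.5, -3), r² = 29/4 = 7.25.
Centre = (-3.5, -3).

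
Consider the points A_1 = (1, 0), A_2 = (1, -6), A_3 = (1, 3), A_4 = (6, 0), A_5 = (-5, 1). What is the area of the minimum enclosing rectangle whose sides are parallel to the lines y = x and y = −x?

71.5

In coordinates u = x + y, v = x − y the rectangle is axis-aligned; the map (x,y)→(u,v) scales areas by 2.
u-values: 1, -5, 4, 6, -4; range = 6 − (-5) = 11.
v-values: 1, 7, -2, 6, -6; range = 7 − (-6) = 13.
Area = (11 × 13) / 2 = 71.5.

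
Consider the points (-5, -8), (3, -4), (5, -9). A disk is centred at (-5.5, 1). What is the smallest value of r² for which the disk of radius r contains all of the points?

210.25

The required radius is the distance from (-5.5, 1) to the farthest point.
Squared distances: 81.25, 97.25, 210.25.
Maximum is 210.25, attained at (5, -9).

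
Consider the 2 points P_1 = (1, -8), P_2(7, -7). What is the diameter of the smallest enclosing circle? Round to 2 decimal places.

6.08

The smallest circle enclosing two points has them as diameter endpoints.
Centre = midpoint = (4, -7.5); r² = |P_1P_2|²/4 = 37/4 = 9.25.
Diameter = 2r = 2√(9.25) ≈ 6.08.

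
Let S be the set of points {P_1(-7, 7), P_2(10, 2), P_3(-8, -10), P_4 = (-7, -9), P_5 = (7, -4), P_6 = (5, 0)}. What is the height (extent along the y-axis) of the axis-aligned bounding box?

17

max y = 7, min y = -10, so height = 17.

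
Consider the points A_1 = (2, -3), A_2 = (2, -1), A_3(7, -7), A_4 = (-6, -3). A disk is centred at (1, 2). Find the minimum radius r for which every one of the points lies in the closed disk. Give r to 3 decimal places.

10.817

The required radius is the distance from (1, 2) to the farthest point.
Squared distances: 26, 10, 117, 74.
Maximum is 117, attained at A_3.
r = √117 ≈ 10.817.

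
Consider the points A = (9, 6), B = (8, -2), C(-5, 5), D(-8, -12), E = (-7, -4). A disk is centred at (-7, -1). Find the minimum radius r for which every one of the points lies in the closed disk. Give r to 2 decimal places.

The required radius is the distance from (-7, -1) to the farthest point.
Squared distances: 305, 226, 40, 122, 9.
Maximum is 305, attained at A.
r = √305 ≈ 17.46.

17.46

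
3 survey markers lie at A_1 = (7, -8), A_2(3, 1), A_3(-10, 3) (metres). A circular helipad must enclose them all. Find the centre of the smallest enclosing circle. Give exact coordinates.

(-1.5, -2.5)

Side lengths²: A_1A_2² = 97, A_1A_3² = 410, A_2A_3² = 173.
Since A_1A_3² = 410 ≥ 173 + 97 = 270, the angle opposite A_1A_3 is not acute, so the smallest enclosing circle has A_1A_3 as diameter.
Centre = midpoint of A_1A_3 = (-1.5, -2.5), r² = 410/4 = 102.5.
Centre = (-1.5, -2.5).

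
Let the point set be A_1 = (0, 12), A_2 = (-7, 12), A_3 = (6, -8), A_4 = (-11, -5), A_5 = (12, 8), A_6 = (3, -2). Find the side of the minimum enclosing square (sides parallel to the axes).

The bounding box has width 23 and height 20.
An axis-aligned square enclosing the set must have side ≥ max(width, height).
So the minimum side is max(23, 20) = 23.

23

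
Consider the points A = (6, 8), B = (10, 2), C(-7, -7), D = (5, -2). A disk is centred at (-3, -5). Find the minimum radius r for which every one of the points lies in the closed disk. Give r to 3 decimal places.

The required radius is the distance from (-3, -5) to the farthest point.
Squared distances: 250, 218, 20, 73.
Maximum is 250, attained at A.
r = √250 ≈ 15.811.

15.811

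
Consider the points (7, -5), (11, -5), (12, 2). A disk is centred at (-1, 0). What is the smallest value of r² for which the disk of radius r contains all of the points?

173

The required radius is the distance from (-1, 0) to the farthest point.
Squared distances: 89, 169, 173.
Maximum is 173, attained at (12, 2).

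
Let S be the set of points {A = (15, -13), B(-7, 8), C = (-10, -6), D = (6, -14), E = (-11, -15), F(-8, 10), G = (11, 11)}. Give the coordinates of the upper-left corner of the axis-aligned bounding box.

x-range [-11, 15], y-range [-15, 11].
The upper-left corner is (-11, 11).

(-11, 11)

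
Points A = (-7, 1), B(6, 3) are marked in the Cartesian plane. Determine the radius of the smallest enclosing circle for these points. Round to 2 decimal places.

6.58

The smallest circle enclosing two points has them as diameter endpoints.
Centre = midpoint = (-0.5, 2); r² = |AB|²/4 = 173/4 = 43.25.
r = √(43.25) ≈ 6.58.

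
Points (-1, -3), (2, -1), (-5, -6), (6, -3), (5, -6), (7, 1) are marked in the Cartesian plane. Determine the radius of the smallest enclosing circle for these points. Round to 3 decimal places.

6.946

By Welzl's lemma the MEC is supported by two points (diametrically opposite) or three points (on a circumcircle).
The farthest pair is (-5, -6)–(7, 1) with squared distance 193. The circle on this segment as diameter has centre (1, -2.5) and r² = 193/4 = 48.25.
Check (-1, -3): distance² to centre = 4.25 ≤ 48.25, so it lies inside.
All remaining points lie in this disk, and no smaller disk contains both endpoints, so this is the minimum enclosing circle.
r = √(48.25) ≈ 6.946.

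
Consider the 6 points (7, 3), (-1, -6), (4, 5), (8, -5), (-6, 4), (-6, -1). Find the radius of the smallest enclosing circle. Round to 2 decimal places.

The farthest pair is (8, -5)–(-6, 4) with squared distance 277. The circle on this segment as diameter has centre (1, -0.5) and r² = 277/4 = 69.25.
Check (7, 3): distance² to centre = 48.25 ≤ 69.25, so it lies inside.
All remaining points lie in this disk, and no smaller disk contains both endpoints, so this is the minimum enclosing circle.
r = √(69.25) ≈ 8.32.

8.32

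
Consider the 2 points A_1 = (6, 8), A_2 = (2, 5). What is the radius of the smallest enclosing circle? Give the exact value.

2.5

The smallest circle enclosing two points has them as diameter endpoints.
Centre = midpoint = (4, 6.5); r² = |A_1A_2|²/4 = 25/4 = 6.25.
r = √(6.25) = 2.5.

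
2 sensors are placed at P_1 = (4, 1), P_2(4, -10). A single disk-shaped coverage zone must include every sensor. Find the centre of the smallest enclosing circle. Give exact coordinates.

The smallest circle enclosing two points has them as diameter endpoints.
Centre = midpoint = (4, -4.5); r² = |P_1P_2|²/4 = 121/4 = 30.25.
Centre = (4, -4.5).

(4, -4.5)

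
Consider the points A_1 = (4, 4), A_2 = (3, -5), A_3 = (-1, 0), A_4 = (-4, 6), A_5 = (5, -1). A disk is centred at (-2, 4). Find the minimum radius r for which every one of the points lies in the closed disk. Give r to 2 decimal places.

10.30

The required radius is the distance from (-2, 4) to the farthest point.
Squared distances: 36, 106, 17, 8, 74.
Maximum is 106, attained at A_2.
r = √106 ≈ 10.30.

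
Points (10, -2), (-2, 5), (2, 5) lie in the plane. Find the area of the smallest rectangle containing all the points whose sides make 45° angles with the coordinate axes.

In coordinates u = x + y, v = x − y the rectangle is axis-aligned; the map (x,y)→(u,v) scales areas by 2.
u-values: 8, 3, 7; range = 8 − 3 = 5.
v-values: 12, -7, -3; range = 12 − (-7) = 19.
Area = (5 × 19) / 2 = 47.5.

47.5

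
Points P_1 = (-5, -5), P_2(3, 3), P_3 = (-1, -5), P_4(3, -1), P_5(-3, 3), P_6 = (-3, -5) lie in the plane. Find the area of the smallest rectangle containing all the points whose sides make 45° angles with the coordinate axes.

80

In coordinates u = x + y, v = x − y the rectangle is axis-aligned; the map (x,y)→(u,v) scales areas by 2.
u-values: -10, 6, -6, 2, 0, -8; range = 6 − (-10) = 16.
v-values: 0, 0, 4, 4, -6, 2; range = 4 − (-6) = 10.
Area = (16 × 10) / 2 = 80.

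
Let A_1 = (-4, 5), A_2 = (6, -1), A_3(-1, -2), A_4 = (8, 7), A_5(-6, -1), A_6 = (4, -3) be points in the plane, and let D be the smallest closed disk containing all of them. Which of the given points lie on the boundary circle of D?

A_4, A_5

A smallest enclosing disk is always determined by at most three of the input points on its boundary.
The farthest pair is A_4–A_5 with squared distance 260. The circle on this segment as diameter has centre (1, 3) and r² = 260/4 = 65.
Check A_1: distance² to centre = 29 ≤ 65, so it lies inside.
All remaining points lie in this disk, and no smaller disk contains both endpoints, so this is the minimum enclosing circle.
The points at distance exactly r from the centre are A_4, A_5 — 2 points.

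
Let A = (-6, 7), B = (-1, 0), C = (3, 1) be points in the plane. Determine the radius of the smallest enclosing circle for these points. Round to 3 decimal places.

Side lengths²: AB² = 74, AC² = 117, BC² = 17.
Since AC² = 117 ≥ 74 + 17 = 91, the angle opposite AC is not acute, so the smallest enclosing circle has AC as diameter.
Centre = midpoint of AC = (-1.5, 4), r² = 117/4 = 29.25.
r = √(29.25) ≈ 5.408.

5.408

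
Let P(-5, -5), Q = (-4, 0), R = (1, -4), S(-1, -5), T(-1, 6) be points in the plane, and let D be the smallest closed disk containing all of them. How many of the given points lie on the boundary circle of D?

The minimum enclosing circle of a finite set is fixed by two of the points (as a diameter) or three (as a circumcircle).
The minimum enclosing circle is determined by three boundary points: P, R, T.
Their circumcentre is (-175/62, 27/62) with r² = 65897/1922.
The farthest remaining point S is at distance² 63169/1922 ≤ 65897/1922.
The points at distance exactly r from the centre are P, R, T — 3 points.

3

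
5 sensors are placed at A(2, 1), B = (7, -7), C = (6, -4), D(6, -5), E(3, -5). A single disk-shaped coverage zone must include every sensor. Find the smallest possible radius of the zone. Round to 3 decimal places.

4.717

A smallest enclosing disk is always determined by at most three of the input points on its boundary.
The farthest pair is A–B with squared distance 89. The circle on this segment as diameter has centre (4.5, -3) and r² = 89/4 = 22.25.
Check C: distance² to centre = 3.25 ≤ 22.25, so it lies inside.
All remaining points lie in this disk, and no smaller disk contains both endpoints, so this is the minimum enclosing circle.
r = √(22.25) ≈ 4.717.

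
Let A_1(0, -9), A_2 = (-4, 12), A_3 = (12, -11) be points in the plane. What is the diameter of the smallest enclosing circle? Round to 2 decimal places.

Side lengths²: A_1A_2² = 457, A_1A_3² = 148, A_2A_3² = 785.
Since A_2A_3² = 785 ≥ 457 + 148 = 605, the angle opposite A_2A_3 is not acute, so the smallest enclosing circle has A_2A_3 as diameter.
Centre = midpoint of A_2A_3 = (4, 0.5), r² = 785/4 = 196.25.
Diameter = 2r = 2√(196.25) ≈ 28.02.

28.02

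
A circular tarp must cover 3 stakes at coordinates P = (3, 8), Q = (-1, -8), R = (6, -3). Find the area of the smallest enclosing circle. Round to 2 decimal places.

Side lengths²: PQ² = 272, PR² = 130, QR² = 74.
Since PQ² = 272 ≥ 130 + 74 = 204, the angle opposite PQ is not acute, so the smallest enclosing circle has PQ as diameter.
Centre = midpoint of PQ = (1, 0), r² = 272/4 = 68.
Area = π·r² = π·68 ≈ 213.63.

213.63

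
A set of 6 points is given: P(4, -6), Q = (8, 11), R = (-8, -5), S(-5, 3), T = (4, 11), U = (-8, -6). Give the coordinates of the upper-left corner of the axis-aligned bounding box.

(-8, 11)

x-range [-8, 8], y-range [-6, 11].
The upper-left corner is (-8, 11).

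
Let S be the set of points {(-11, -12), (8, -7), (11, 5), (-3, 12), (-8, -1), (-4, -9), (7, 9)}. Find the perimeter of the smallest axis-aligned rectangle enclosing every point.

Width = max x − min x = 11 − (-11) = 22.
Height = max y − min y = 12 − (-12) = 24.
Perimeter = 2(22 + 24) = 92.

92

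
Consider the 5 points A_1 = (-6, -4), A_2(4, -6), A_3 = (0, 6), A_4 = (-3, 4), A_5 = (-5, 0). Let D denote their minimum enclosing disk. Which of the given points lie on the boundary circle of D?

The minimum enclosing circle is determined by three boundary points: A_1, A_2, A_3.
Their circumcentre is (-1/7, -5/7) with r² = 2210/49.
The farthest remaining point A_4 is at distance² 1489/49 ≤ 2210/49.
The points at distance exactly r from the centre are A_1, A_2, A_3 — 3 points.

A_1, A_2, A_3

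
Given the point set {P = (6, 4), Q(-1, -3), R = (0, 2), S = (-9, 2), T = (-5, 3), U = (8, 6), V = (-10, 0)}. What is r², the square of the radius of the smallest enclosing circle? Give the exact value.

The farthest pair is U–V with squared distance 360. The circle on this segment as diameter has centre (-1, 3) and r² = 360/4 = 90.
Check P: distance² to centre = 50 ≤ 90, so it lies inside.
All remaining points lie in this disk, and no smaller disk contains both endpoints, so this is the minimum enclosing circle.

90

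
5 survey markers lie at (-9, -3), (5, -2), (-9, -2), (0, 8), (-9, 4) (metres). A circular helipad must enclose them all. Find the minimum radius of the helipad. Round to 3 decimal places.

A smallest enclosing disk is always determined by at most three of the input points on its boundary.
The minimum enclosing circle is determined by three boundary points: (-9, -3), (5, -2), (0, 8).
Their circumcentre is (-129/58, 37/58) with r² = 99485/1682.
The farthest remaining point (-9, 4) is at distance² 96237/1682 ≤ 99485/1682.
r = √(99485/1682) ≈ 7.691.

7.691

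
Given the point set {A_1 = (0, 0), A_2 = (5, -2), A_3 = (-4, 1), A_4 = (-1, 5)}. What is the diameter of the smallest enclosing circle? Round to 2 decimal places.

The minimum enclosing circle of a finite set is fixed by two of the points (as a diameter) or three (as a circumcircle).
The minimum enclosing circle is determined by three boundary points: A_2, A_3, A_4.
Their circumcentre is (5/6, 0.5) with r² = 425/18.
The farthest remaining point A_1 is at distance² 17/18 ≤ 425/18.
Diameter = 2r = 2√(425/18) ≈ 9.72.

9.72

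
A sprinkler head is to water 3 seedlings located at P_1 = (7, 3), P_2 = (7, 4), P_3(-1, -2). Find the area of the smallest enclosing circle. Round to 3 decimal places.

Side lengths²: P_1P_2² = 1, P_1P_3² = 89, P_2P_3² = 100.
Since P_2P_3² = 100 ≥ 89 + 1 = 90, the angle opposite P_2P_3 is not acute, so the smallest enclosing circle has P_2P_3 as diameter.
Centre = midpoint of P_2P_3 = (3, 1), r² = 100/4 = 25.
Area = π·r² = π·25 ≈ 78.540.

78.540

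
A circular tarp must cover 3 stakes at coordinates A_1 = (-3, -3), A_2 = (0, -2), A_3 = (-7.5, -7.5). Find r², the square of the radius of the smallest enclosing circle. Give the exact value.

21.625

Side lengths²: A_1A_2² = 10, A_1A_3² = 40.5, A_2A_3² = 86.5.
Since A_2A_3² = 86.5 ≥ 40.5 + 10 = 50.5, the angle opposite A_2A_3 is not acute, so the smallest enclosing circle has A_2A_3 as diameter.
Centre = midpoint of A_2A_3 = (-3.75, -4.75), r² = 86.5/4 = 21.625.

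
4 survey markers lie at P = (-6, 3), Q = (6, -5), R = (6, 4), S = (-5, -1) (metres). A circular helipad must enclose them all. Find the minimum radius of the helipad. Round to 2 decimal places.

7.24

By Welzl's lemma the MEC is supported by two points (diametrically opposite) or three points (on a circumcircle).
The minimum enclosing circle is determined by three boundary points: P, Q, R.
Their circumcentre is (1/3, -0.5) with r² = 1885/36.
The farthest remaining point S is at distance² 1033/36 ≤ 1885/36.
r = √(1885/36) ≈ 7.24.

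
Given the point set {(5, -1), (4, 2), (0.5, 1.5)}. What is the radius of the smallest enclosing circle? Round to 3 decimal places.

2.574

Call the three points A, B, C in the order given.
Side lengths²: AB² = 10, AC² = 26.5, BC² = 12.5.
Since AC² = 26.5 ≥ 12.5 + 10 = 22.5, the angle opposite AC is not acute, so the smallest enclosing circle has AC as diameter.
Centre = midpoint of AC = (2.75, 0.25), r² = 26.5/4 = 6.625.
r = √(6.625) ≈ 2.574.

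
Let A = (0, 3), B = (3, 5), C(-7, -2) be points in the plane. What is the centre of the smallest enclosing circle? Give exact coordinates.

Side lengths²: AB² = 13, AC² = 74, BC² = 149.
Since BC² = 149 ≥ 74 + 13 = 87, the angle opposite BC is not acute, so the smallest enclosing circle has BC as diameter.
Centre = midpoint of BC = (-2, 1.5), r² = 149/4 = 37.25.
Centre = (-2, 1.5).

(-2, 1.5)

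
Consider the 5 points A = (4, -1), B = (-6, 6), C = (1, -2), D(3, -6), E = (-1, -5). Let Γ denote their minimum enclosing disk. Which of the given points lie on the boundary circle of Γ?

A smallest enclosing disk is always determined by at most three of the input points on its boundary.
The farthest pair is B–D with squared distance 225. The circle on this segment as diameter has centre (-1.5, 0) and r² = 225/4 = 56.25.
Check A: distance² to centre = 31.25 ≤ 56.25, so it lies inside.
All remaining points lie in this disk, and no smaller disk contains both endpoints, so this is the minimum enclosing circle.
The points at distance exactly r from the centre are B, D — 2 points.

B, D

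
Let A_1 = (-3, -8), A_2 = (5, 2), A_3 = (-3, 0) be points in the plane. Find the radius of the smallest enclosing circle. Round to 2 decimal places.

Side lengths²: A_1A_2² = 164, A_1A_3² = 64, A_2A_3² = 68.
Since A_1A_2² = 164 ≥ 68 + 64 = 132, the angle opposite A_1A_2 is not acute, so the smallest enclosing circle has A_1A_2 as diameter.
Centre = midpoint of A_1A_2 = (1, -3), r² = 164/4 = 41.
r = √41 ≈ 6.40.

6.40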